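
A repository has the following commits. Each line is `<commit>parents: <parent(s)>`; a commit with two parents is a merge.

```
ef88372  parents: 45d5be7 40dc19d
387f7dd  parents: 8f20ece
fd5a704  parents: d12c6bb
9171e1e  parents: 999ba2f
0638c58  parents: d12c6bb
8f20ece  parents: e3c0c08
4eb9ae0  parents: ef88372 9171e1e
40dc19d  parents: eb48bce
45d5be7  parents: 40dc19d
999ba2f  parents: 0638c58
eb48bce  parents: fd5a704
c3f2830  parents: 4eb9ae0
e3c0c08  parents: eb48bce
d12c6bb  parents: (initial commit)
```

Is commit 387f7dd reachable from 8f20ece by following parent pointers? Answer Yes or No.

Ancestors of 8f20ece: {8f20ece, d12c6bb, e3c0c08, eb48bce, fd5a704}.
387f7dd is not in that set, so it is not an ancestor of 8f20ece.

No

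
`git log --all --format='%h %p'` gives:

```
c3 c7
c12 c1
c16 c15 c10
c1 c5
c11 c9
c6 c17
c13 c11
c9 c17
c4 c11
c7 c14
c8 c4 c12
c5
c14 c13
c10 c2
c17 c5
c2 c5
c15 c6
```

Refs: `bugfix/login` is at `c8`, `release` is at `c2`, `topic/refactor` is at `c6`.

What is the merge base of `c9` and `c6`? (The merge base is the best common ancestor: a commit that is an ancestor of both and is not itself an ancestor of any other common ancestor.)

Ancestors of c9: {c17, c5, c9}.
Ancestors of c6: {c17, c5, c6}.
Common ancestors: {c17, c5}.
Among these, c17 is not an ancestor of any other common ancestor — it is the merge base.

c17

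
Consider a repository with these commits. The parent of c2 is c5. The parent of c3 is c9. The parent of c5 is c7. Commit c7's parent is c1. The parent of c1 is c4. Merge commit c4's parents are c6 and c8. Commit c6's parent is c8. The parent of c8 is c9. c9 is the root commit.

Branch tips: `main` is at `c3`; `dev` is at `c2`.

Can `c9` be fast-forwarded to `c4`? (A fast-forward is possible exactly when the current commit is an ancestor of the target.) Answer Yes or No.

Yes

A fast-forward from c9 to c4 is possible iff c9 is an ancestor of c4.
Ancestors of c4: {c4, c6, c8, c9}.
c9 is among them, so fast-forward is possible.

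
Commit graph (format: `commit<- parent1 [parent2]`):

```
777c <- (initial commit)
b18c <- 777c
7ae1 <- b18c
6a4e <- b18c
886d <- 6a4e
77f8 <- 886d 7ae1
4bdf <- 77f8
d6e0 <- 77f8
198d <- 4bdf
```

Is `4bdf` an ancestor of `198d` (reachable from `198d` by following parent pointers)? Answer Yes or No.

Ancestors of 198d (commits reachable by following parents): {198d, 4bdf, 6a4e, 777c, 77f8, 7ae1, 886d, b18c}.
4bdf is in that set, so it is an ancestor of 198d.

Yes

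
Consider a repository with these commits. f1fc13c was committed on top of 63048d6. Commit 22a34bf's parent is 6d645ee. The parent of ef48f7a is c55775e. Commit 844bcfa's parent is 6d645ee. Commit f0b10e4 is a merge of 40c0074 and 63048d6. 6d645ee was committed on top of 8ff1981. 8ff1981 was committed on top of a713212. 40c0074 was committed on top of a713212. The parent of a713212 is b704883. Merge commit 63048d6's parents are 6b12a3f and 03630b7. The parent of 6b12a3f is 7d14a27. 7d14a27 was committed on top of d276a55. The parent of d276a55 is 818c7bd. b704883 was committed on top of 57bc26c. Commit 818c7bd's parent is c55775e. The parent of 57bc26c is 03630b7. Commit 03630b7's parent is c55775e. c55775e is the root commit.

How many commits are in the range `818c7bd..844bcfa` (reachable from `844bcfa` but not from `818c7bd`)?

7

Reachable from 844bcfa: {03630b7, 57bc26c, 6d645ee, 844bcfa, 8ff1981, a713212, b704883, c55775e}.
Reachable from 818c7bd: {818c7bd, c55775e}.
In 844bcfa's history but not 818c7bd's: {03630b7, 57bc26c, 6d645ee, 844bcfa, 8ff1981, a713212, b704883} — 7 commits.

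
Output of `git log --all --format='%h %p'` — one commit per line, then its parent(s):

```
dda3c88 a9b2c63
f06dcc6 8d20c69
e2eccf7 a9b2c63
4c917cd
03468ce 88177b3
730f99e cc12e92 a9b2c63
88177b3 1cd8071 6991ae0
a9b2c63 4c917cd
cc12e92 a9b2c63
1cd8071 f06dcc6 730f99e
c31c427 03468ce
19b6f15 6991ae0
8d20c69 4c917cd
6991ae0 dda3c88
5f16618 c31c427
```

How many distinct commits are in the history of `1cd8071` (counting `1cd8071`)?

7

Walking parent pointers from 1cd8071: reachable set = {1cd8071, 4c917cd, 730f99e, 8d20c69, a9b2c63, cc12e92, f06dcc6}.
That is 7 commits.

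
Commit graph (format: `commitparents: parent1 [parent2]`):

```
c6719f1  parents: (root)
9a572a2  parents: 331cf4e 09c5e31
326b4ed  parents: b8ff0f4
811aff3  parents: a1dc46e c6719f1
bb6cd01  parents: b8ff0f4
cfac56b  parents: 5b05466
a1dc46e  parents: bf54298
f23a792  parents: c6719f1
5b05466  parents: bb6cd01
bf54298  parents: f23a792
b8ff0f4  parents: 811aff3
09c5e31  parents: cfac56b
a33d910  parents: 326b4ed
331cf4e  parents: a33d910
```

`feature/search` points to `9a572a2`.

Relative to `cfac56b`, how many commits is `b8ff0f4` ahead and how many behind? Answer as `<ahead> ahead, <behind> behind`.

0 ahead, 3 behind

Reachable from b8ff0f4: {811aff3, a1dc46e, b8ff0f4, bf54298, c6719f1, f23a792}.
Reachable from cfac56b: {5b05466, 811aff3, a1dc46e, b8ff0f4, bb6cd01, bf54298, c6719f1, cfac56b, f23a792}.
Only in b8ff0f4's history (ahead): {} — 0.
Only in cfac56b's history (behind): {5b05466, bb6cd01, cfac56b} — 3.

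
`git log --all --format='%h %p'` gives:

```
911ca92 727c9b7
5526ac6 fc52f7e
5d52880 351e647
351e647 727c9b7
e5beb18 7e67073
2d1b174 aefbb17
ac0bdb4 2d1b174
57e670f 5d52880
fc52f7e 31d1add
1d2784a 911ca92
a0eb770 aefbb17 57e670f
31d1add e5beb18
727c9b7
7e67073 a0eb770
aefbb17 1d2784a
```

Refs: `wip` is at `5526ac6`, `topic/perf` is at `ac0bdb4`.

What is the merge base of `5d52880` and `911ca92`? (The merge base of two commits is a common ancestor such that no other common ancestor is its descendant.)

727c9b7

Ancestors of 5d52880: {351e647, 5d52880, 727c9b7}.
Ancestors of 911ca92: {727c9b7, 911ca92}.
Common ancestors: {727c9b7}.
The only common ancestor is 727c9b7, so it is the merge base.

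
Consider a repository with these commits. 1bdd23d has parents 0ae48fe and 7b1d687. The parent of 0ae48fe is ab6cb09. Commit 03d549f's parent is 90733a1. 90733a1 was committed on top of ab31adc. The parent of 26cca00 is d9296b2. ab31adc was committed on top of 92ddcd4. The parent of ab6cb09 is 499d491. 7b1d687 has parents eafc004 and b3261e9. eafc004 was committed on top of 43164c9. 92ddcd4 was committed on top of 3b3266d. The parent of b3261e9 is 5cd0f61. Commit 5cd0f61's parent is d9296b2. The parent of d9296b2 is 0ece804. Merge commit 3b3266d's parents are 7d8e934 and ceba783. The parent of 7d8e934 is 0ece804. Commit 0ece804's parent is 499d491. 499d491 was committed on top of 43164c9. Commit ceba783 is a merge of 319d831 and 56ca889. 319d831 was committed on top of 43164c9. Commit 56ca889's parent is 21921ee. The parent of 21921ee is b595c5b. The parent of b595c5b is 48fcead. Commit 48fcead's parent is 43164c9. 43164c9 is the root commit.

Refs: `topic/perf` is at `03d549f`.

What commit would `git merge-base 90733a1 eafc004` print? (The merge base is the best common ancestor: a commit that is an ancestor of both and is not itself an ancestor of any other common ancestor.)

43164c9

Ancestors of 90733a1: {0ece804, 21921ee, 319d831, 3b3266d, 43164c9, 48fcead, 499d491, 56ca889, 7d8e934, 90733a1, 92ddcd4, ab31adc, b595c5b, ceba783}.
Ancestors of eafc004: {43164c9, eafc004}.
Common ancestors: {43164c9}.
The only common ancestor is 43164c9, so it is the merge base.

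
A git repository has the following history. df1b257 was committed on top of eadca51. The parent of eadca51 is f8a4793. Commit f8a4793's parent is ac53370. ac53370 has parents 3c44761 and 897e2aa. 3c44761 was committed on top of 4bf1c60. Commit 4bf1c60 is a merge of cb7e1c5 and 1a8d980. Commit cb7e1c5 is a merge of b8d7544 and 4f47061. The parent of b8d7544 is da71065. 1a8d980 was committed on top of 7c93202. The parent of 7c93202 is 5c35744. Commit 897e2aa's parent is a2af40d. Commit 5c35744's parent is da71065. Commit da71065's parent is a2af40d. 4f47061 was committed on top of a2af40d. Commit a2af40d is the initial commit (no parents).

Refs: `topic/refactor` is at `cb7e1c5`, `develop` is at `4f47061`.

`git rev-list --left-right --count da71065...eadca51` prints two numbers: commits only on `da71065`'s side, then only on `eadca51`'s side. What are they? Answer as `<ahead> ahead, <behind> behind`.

Reachable from da71065: {a2af40d, da71065}.
Reachable from eadca51: {1a8d980, 3c44761, 4bf1c60, 4f47061, 5c35744, 7c93202, 897e2aa, a2af40d, ac53370, b8d7544, cb7e1c5, da71065, eadca51, f8a4793}.
Only in da71065's history (ahead): {} — 0.
Only in eadca51's history (behind): {1a8d980, 3c44761, 4bf1c60, 4f47061, 5c35744, 7c93202, 897e2aa, ac53370, b8d7544, cb7e1c5, eadca51, f8a4793} — 12.

0 ahead, 12 behind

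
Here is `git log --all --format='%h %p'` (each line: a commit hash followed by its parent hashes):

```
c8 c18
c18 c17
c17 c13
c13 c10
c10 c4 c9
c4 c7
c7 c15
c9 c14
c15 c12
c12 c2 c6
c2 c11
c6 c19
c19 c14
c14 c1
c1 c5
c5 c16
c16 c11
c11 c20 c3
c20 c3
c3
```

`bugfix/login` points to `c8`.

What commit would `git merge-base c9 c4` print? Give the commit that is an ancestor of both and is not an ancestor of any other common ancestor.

c14

Ancestors of c9: {c1, c11, c14, c16, c20, c3, c5, c9}.
Ancestors of c4: {c1, c11, c12, c14, c15, c16, c19, c2, c20, c3, c4, c5, c6, c7}.
Common ancestors: {c1, c11, c14, c16, c20, c3, c5}.
Among these, c14 is not an ancestor of any other common ancestor — it is the merge base.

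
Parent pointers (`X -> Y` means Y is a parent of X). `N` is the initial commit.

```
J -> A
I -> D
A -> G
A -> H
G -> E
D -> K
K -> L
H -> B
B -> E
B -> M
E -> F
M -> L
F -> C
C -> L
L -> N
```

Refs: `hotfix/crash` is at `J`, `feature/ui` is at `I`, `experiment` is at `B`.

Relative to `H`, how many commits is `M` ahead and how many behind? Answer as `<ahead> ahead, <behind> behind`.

0 ahead, 5 behind

Reachable from M: {L, M, N}.
Reachable from H: {B, C, E, F, H, L, M, N}.
Only in M's history (ahead): {} — 0.
Only in H's history (behind): {B, C, E, F, H} — 5.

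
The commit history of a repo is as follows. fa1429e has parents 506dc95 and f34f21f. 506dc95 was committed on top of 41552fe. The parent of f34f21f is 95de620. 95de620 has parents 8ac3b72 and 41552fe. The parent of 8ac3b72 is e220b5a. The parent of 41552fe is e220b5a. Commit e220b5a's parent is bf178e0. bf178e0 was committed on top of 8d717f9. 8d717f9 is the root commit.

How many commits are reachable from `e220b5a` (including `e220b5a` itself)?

3

Walking parent pointers from e220b5a: reachable set = {8d717f9, bf178e0, e220b5a}.
That is 3 commits.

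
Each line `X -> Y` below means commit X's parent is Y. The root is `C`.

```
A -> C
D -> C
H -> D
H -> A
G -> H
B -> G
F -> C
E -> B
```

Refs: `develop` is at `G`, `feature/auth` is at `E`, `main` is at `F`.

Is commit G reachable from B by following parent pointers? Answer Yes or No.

Ancestors of B (commits reachable by following parents): {A, B, C, D, G, H}.
G is in that set, so it is an ancestor of B.

Yes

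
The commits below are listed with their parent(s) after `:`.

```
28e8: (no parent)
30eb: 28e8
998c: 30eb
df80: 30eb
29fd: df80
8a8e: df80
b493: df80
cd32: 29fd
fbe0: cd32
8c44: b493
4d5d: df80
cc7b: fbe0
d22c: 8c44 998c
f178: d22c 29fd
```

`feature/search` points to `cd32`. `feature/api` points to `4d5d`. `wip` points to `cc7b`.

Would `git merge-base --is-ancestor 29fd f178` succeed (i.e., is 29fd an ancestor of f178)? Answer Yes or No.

Ancestors of f178 (commits reachable by following parents): {28e8, 29fd, 30eb, 8c44, 998c, b493, d22c, df80, f178}.
29fd is in that set, so it is an ancestor of f178.

Yes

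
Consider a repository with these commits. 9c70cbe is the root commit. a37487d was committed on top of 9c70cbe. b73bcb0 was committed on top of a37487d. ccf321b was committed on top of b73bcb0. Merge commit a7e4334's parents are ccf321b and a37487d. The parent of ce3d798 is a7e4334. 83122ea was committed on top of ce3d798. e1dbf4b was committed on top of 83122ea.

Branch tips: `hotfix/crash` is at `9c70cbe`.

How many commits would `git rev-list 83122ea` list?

Walking parent pointers from 83122ea: reachable set = {83122ea, 9c70cbe, a37487d, a7e4334, b73bcb0, ccf321b, ce3d798}.
That is 7 commits.

7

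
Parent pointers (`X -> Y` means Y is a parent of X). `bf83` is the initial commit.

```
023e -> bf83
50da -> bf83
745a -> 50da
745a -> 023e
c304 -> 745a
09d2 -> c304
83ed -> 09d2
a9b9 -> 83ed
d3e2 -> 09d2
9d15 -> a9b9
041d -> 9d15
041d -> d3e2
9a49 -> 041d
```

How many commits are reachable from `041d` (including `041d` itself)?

11

Walking parent pointers from 041d: reachable set = {023e, 041d, 09d2, 50da, 745a, 83ed, 9d15, a9b9, bf83, c304, d3e2}.
That is 11 commits.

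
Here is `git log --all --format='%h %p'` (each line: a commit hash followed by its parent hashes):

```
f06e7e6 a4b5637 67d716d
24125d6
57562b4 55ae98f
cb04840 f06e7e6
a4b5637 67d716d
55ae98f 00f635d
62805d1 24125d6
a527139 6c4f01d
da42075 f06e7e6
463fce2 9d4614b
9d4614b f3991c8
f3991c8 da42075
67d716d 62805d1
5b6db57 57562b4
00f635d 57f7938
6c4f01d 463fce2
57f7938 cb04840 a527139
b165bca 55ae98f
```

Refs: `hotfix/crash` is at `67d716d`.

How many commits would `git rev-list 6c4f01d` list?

Walking parent pointers from 6c4f01d: reachable set = {24125d6, 463fce2, 62805d1, 67d716d, 6c4f01d, 9d4614b, a4b5637, da42075, f06e7e6, f3991c8}.
That is 10 commits.

10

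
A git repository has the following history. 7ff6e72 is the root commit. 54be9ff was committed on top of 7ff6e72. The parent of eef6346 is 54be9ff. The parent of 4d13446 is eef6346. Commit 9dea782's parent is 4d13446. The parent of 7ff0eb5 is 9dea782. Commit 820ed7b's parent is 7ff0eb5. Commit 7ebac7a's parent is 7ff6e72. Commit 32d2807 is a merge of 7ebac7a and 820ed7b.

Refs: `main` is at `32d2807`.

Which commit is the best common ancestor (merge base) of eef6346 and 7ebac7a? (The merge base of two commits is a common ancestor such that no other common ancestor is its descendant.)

Ancestors of eef6346: {54be9ff, 7ff6e72, eef6346}.
Ancestors of 7ebac7a: {7ebac7a, 7ff6e72}.
Common ancestors: {7ff6e72}.
The only common ancestor is 7ff6e72, so it is the merge base.

7ff6e72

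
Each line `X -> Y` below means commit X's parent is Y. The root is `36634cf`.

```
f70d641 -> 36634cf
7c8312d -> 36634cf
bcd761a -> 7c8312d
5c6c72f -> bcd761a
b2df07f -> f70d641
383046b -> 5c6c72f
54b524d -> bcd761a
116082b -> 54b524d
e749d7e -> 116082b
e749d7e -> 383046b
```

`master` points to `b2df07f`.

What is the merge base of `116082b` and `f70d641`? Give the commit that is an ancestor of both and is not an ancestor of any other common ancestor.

36634cf

Ancestors of 116082b: {116082b, 36634cf, 54b524d, 7c8312d, bcd761a}.
Ancestors of f70d641: {36634cf, f70d641}.
Common ancestors: {36634cf}.
The only common ancestor is 36634cf, so it is the merge base.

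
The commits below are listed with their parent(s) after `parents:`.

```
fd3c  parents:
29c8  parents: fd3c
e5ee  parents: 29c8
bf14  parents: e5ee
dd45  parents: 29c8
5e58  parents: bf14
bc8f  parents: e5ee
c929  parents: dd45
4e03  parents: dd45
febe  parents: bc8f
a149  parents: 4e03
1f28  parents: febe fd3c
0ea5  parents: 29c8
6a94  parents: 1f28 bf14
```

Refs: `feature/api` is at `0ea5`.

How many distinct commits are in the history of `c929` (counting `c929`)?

4

Walking parent pointers from c929: reachable set = {29c8, c929, dd45, fd3c}.
That is 4 commits.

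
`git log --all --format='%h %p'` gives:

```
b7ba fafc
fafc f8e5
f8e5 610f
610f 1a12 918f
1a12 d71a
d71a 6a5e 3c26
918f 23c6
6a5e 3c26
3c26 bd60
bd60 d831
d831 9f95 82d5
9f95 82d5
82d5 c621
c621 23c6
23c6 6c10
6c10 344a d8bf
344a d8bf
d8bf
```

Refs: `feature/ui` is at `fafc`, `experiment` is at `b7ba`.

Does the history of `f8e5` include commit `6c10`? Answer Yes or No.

Yes

Ancestors of f8e5 (commits reachable by following parents): {1a12, 23c6, 344a, 3c26, 610f, 6a5e, 6c10, 82d5, 918f, 9f95, bd60, c621, d71a, d831, d8bf, f8e5}.
6c10 is in that set, so it is an ancestor of f8e5.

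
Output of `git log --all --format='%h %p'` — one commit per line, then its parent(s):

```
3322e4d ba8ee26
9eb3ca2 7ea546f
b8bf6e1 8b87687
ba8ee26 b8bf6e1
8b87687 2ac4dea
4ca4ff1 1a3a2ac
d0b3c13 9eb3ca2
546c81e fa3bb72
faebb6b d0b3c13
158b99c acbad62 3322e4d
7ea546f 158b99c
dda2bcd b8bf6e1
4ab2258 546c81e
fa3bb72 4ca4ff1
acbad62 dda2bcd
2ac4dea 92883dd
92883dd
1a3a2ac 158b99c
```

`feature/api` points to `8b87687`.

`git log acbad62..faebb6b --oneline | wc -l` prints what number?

Reachable from faebb6b: {158b99c, 2ac4dea, 3322e4d, 7ea546f, 8b87687, 92883dd, 9eb3ca2, acbad62, b8bf6e1, ba8ee26, d0b3c13, dda2bcd, faebb6b}.
Reachable from acbad62: {2ac4dea, 8b87687, 92883dd, acbad62, b8bf6e1, dda2bcd}.
In faebb6b's history but not acbad62's: {158b99c, 3322e4d, 7ea546f, 9eb3ca2, ba8ee26, d0b3c13, faebb6b} — 7 commits.

7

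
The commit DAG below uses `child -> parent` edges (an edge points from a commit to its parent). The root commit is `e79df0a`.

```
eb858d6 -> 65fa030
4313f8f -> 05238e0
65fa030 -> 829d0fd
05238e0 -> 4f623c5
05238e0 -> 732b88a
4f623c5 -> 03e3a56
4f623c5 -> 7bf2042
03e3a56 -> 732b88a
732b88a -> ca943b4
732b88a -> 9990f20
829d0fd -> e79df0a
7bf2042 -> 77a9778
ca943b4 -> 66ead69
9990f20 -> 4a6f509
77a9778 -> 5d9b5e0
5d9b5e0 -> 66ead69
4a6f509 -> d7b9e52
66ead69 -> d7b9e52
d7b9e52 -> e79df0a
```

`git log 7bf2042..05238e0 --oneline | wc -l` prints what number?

Reachable from 05238e0: {03e3a56, 05238e0, 4a6f509, 4f623c5, 5d9b5e0, 66ead69, 732b88a, 77a9778, 7bf2042, 9990f20, ca943b4, d7b9e52, e79df0a}.
Reachable from 7bf2042: {5d9b5e0, 66ead69, 77a9778, 7bf2042, d7b9e52, e79df0a}.
In 05238e0's history but not 7bf2042's: {03e3a56, 05238e0, 4a6f509, 4f623c5, 732b88a, 9990f20, ca943b4} — 7 commits.

7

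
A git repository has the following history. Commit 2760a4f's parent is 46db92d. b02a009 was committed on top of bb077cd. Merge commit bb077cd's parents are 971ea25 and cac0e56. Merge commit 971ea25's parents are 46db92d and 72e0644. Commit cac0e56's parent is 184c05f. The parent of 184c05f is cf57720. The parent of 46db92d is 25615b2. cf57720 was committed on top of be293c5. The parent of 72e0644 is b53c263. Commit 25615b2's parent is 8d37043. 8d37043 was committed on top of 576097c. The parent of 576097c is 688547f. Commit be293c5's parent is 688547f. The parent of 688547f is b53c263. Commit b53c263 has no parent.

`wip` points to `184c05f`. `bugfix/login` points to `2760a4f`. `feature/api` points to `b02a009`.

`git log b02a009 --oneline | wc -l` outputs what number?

14

Walking parent pointers from b02a009: reachable set = {184c05f, 25615b2, 46db92d, 576097c, 688547f, 72e0644, 8d37043, 971ea25, b02a009, b53c263, bb077cd, be293c5, cac0e56, cf57720}.
That is 14 commits.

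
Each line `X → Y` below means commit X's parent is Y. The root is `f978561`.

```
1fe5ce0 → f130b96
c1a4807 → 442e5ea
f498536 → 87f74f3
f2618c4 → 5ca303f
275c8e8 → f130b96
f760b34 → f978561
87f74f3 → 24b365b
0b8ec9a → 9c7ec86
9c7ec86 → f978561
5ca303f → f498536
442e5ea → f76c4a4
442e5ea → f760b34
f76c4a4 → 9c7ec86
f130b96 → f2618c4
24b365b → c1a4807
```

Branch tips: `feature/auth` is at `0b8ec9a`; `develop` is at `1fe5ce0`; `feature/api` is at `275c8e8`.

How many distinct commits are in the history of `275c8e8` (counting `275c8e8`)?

13

Walking parent pointers from 275c8e8: reachable set = {24b365b, 275c8e8, 442e5ea, 5ca303f, 87f74f3, 9c7ec86, c1a4807, f130b96, f2618c4, f498536, f760b34, f76c4a4, f978561}.
That is 13 commits.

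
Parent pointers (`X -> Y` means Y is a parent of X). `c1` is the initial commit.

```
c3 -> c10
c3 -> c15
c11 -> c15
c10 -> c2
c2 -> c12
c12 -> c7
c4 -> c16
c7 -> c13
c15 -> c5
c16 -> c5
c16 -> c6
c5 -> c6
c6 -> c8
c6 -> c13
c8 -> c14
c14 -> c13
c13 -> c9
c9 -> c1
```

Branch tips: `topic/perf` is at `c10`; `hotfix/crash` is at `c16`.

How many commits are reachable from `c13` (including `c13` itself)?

3

Walking parent pointers from c13: reachable set = {c1, c13, c9}.
That is 3 commits.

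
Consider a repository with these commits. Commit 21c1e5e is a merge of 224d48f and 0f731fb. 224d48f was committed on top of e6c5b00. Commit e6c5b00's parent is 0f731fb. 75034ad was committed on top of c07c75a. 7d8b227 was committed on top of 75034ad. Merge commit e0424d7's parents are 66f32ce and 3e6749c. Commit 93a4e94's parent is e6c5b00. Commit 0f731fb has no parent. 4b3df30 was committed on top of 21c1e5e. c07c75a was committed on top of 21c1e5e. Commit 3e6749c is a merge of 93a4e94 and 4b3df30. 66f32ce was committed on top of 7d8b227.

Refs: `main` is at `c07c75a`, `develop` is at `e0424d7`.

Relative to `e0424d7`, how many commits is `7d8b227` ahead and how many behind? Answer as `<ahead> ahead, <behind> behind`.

Reachable from 7d8b227: {0f731fb, 21c1e5e, 224d48f, 75034ad, 7d8b227, c07c75a, e6c5b00}.
Reachable from e0424d7: {0f731fb, 21c1e5e, 224d48f, 3e6749c, 4b3df30, 66f32ce, 75034ad, 7d8b227, 93a4e94, c07c75a, e0424d7, e6c5b00}.
Only in 7d8b227's history (ahead): {} — 0.
Only in e0424d7's history (behind): {3e6749c, 4b3df30, 66f32ce, 93a4e94, e0424d7} — 5.

0 ahead, 5 behind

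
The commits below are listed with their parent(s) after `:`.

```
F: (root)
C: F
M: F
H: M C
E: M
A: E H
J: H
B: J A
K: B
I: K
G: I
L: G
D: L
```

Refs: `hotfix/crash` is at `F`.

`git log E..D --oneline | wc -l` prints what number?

10

Reachable from D: {A, B, C, D, E, F, G, H, I, J, K, L, M}.
Reachable from E: {E, F, M}.
In D's history but not E's: {A, B, C, D, G, H, I, J, K, L} — 10 commits.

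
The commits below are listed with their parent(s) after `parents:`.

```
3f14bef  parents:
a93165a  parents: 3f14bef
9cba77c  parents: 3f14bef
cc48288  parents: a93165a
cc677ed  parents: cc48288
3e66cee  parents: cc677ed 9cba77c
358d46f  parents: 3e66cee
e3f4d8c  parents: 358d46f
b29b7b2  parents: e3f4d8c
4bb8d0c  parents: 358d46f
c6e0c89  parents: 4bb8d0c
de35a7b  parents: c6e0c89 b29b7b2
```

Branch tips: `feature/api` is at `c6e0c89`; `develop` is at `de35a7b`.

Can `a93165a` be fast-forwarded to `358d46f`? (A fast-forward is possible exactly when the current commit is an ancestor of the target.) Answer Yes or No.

A fast-forward from a93165a to 358d46f is possible iff a93165a is an ancestor of 358d46f.
Ancestors of 358d46f: {358d46f, 3e66cee, 3f14bef, 9cba77c, a93165a, cc48288, cc677ed}.
a93165a is among them, so fast-forward is possible.

Yes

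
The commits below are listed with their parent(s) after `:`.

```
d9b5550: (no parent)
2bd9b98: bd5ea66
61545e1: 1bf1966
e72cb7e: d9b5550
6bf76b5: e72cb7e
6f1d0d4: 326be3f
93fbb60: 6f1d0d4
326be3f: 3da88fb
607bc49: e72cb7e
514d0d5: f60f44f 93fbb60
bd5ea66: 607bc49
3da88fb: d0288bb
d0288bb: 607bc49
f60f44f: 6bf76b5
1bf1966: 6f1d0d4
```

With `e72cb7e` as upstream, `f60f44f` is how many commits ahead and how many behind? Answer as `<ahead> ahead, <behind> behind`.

Reachable from f60f44f: {6bf76b5, d9b5550, e72cb7e, f60f44f}.
Reachable from e72cb7e: {d9b5550, e72cb7e}.
Only in f60f44f's history (ahead): {6bf76b5, f60f44f} — 2.
Only in e72cb7e's history (behind): {} — 0.

2 ahead, 0 behind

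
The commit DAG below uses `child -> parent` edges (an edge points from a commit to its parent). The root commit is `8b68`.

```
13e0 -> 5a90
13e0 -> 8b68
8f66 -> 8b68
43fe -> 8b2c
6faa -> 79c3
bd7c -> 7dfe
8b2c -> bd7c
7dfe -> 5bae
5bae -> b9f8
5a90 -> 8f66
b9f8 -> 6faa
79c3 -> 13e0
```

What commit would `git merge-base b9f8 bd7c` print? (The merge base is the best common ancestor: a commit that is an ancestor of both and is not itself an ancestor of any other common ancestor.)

b9f8

Ancestors of b9f8: {13e0, 5a90, 6faa, 79c3, 8b68, 8f66, b9f8}.
Ancestors of bd7c: {13e0, 5a90, 5bae, 6faa, 79c3, 7dfe, 8b68, 8f66, b9f8, bd7c}.
Common ancestors: {13e0, 5a90, 6faa, 79c3, 8b68, 8f66, b9f8}.
Among these, b9f8 is not an ancestor of any other common ancestor — it is the merge base.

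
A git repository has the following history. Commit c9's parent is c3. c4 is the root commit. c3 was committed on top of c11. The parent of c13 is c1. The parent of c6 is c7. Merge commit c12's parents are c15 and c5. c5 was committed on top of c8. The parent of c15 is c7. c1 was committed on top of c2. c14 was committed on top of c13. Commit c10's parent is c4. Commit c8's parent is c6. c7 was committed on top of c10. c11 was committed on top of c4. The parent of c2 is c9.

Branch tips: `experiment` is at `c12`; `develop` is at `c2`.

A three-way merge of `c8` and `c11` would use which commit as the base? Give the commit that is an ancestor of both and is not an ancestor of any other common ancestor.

Ancestors of c8: {c10, c4, c6, c7, c8}.
Ancestors of c11: {c11, c4}.
Common ancestors: {c4}.
The only common ancestor is c4, so it is the merge base.

c4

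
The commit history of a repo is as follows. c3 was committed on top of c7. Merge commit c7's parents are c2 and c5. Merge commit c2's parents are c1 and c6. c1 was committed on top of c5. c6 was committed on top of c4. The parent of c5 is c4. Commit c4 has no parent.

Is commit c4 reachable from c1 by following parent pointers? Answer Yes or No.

Yes

Ancestors of c1 (commits reachable by following parents): {c1, c4, c5}.
c4 is in that set, so it is an ancestor of c1.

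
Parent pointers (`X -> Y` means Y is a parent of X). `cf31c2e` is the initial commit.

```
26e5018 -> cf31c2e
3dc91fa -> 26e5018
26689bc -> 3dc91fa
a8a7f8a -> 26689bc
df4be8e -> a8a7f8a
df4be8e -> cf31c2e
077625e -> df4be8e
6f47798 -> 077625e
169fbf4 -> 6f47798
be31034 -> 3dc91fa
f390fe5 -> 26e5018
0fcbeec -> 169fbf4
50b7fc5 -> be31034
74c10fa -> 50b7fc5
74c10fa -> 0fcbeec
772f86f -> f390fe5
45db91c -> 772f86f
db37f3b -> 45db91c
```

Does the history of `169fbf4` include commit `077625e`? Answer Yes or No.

Yes

Ancestors of 169fbf4 (commits reachable by following parents): {077625e, 169fbf4, 26689bc, 26e5018, 3dc91fa, 6f47798, a8a7f8a, cf31c2e, df4be8e}.
077625e is in that set, so it is an ancestor of 169fbf4.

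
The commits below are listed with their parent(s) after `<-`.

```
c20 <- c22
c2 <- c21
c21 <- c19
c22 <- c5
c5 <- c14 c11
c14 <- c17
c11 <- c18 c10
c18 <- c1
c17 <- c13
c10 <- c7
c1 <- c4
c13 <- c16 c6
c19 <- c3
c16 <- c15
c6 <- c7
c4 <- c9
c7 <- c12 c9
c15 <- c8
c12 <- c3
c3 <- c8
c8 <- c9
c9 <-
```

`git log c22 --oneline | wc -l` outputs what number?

Walking parent pointers from c22: reachable set = {c1, c10, c11, c12, c13, c14, c15, c16, c17, c18, c22, c3, c4, c5, c6, c7, c8, c9}.
That is 18 commits.

18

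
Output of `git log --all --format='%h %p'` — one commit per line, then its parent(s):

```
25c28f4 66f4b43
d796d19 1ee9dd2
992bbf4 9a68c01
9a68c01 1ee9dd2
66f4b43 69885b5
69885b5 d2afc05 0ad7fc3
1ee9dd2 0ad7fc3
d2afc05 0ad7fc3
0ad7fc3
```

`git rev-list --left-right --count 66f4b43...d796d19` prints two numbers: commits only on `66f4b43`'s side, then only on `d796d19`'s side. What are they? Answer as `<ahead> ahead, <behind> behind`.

Reachable from 66f4b43: {0ad7fc3, 66f4b43, 69885b5, d2afc05}.
Reachable from d796d19: {0ad7fc3, 1ee9dd2, d796d19}.
Only in 66f4b43's history (ahead): {66f4b43, 69885b5, d2afc05} — 3.
Only in d796d19's history (behind): {1ee9dd2, d796d19} — 2.

3 ahead, 2 behind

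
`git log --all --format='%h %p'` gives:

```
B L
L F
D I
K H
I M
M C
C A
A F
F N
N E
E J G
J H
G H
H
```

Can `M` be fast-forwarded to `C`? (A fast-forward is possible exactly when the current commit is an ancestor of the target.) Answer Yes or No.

A fast-forward from M to C is possible iff M is an ancestor of C.
Ancestors of C: {A, C, E, F, G, H, J, N}.
M is not among them, so fast-forward is not possible.

No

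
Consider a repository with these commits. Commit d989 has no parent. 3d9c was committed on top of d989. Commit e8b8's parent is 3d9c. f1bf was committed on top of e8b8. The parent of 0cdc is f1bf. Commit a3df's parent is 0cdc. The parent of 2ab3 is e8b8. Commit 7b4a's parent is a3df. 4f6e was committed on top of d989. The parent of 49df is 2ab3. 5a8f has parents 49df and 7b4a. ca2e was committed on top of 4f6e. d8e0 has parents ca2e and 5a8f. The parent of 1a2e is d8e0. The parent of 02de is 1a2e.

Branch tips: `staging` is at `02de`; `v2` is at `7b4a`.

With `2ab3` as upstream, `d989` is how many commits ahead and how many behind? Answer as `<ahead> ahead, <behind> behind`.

Reachable from d989: {d989}.
Reachable from 2ab3: {2ab3, 3d9c, d989, e8b8}.
Only in d989's history (ahead): {} — 0.
Only in 2ab3's history (behind): {2ab3, 3d9c, e8b8} — 3.

0 ahead, 3 behind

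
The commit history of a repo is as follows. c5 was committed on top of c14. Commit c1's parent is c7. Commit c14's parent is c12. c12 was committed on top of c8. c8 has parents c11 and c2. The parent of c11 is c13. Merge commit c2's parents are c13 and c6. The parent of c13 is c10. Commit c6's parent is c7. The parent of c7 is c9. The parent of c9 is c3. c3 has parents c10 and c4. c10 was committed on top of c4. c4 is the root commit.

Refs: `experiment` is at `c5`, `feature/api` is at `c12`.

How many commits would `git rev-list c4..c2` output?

Reachable from c2: {c10, c13, c2, c3, c4, c6, c7, c9}.
Reachable from c4: {c4}.
In c2's history but not c4's: {c10, c13, c2, c3, c6, c7, c9} — 7 commits.

7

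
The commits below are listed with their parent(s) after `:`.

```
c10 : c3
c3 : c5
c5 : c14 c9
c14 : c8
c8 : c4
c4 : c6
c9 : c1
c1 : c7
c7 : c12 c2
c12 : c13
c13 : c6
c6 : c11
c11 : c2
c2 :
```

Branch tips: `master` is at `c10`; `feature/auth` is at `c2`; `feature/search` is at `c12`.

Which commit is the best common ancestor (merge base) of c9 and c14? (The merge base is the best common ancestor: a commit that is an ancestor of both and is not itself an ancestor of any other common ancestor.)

Ancestors of c9: {c1, c11, c12, c13, c2, c6, c7, c9}.
Ancestors of c14: {c11, c14, c2, c4, c6, c8}.
Common ancestors: {c11, c2, c6}.
Among these, c6 is not an ancestor of any other common ancestor — it is the merge base.

c6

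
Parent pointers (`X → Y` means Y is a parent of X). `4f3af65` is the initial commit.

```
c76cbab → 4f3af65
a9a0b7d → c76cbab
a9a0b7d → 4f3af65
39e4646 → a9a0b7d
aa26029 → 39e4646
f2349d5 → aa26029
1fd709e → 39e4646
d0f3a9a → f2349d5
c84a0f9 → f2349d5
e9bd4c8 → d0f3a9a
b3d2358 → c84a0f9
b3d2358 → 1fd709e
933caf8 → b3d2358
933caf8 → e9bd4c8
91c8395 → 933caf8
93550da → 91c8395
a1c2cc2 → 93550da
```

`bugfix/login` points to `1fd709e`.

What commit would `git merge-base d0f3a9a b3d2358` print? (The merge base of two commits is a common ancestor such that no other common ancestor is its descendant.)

Ancestors of d0f3a9a: {39e4646, 4f3af65, a9a0b7d, aa26029, c76cbab, d0f3a9a, f2349d5}.
Ancestors of b3d2358: {1fd709e, 39e4646, 4f3af65, a9a0b7d, aa26029, b3d2358, c76cbab, c84a0f9, f2349d5}.
Common ancestors: {39e4646, 4f3af65, a9a0b7d, aa26029, c76cbab, f2349d5}.
Among these, f2349d5 is not an ancestor of any other common ancestor — it is the merge base.

f2349d5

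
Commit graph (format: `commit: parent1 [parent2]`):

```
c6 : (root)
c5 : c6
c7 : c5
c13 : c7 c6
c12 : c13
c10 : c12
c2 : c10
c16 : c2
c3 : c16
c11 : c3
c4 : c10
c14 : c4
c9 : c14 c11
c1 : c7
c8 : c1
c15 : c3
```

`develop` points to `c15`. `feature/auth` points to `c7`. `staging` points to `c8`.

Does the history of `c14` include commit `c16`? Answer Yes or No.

Ancestors of c14: {c10, c12, c13, c14, c4, c5, c6, c7}.
c16 is not in that set, so it is not an ancestor of c14.

No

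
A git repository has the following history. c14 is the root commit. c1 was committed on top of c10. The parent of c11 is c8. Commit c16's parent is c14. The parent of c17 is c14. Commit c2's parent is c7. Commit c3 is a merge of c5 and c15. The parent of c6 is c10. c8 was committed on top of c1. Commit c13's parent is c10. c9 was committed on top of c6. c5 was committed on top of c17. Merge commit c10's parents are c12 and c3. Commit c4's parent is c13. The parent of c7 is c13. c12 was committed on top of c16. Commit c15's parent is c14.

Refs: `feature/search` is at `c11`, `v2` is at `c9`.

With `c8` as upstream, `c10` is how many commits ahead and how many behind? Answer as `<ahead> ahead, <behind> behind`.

Reachable from c10: {c10, c12, c14, c15, c16, c17, c3, c5}.
Reachable from c8: {c1, c10, c12, c14, c15, c16, c17, c3, c5, c8}.
Only in c10's history (ahead): {} — 0.
Only in c8's history (behind): {c1, c8} — 2.

0 ahead, 2 behind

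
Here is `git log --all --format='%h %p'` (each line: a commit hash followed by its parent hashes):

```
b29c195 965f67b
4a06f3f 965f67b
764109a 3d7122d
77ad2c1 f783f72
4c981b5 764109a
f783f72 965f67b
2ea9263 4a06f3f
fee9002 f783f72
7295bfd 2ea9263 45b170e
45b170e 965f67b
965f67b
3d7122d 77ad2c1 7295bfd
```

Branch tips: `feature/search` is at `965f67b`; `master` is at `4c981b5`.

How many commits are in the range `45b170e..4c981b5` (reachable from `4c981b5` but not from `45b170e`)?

8

Reachable from 4c981b5: {2ea9263, 3d7122d, 45b170e, 4a06f3f, 4c981b5, 7295bfd, 764109a, 77ad2c1, 965f67b, f783f72}.
Reachable from 45b170e: {45b170e, 965f67b}.
In 4c981b5's history but not 45b170e's: {2ea9263, 3d7122d, 4a06f3f, 4c981b5, 7295bfd, 764109a, 77ad2c1, f783f72} — 8 commits.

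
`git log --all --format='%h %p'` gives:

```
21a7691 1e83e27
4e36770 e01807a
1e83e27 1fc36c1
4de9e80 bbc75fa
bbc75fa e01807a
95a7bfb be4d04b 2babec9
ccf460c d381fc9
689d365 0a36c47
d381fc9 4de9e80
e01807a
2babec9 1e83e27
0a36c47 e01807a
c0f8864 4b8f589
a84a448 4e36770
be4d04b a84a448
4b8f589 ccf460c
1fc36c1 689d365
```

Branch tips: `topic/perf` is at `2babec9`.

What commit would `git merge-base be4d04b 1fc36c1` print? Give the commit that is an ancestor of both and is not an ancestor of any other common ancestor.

e01807a

Ancestors of be4d04b: {4e36770, a84a448, be4d04b, e01807a}.
Ancestors of 1fc36c1: {0a36c47, 1fc36c1, 689d365, e01807a}.
Common ancestors: {e01807a}.
The only common ancestor is e01807a, so it is the merge base.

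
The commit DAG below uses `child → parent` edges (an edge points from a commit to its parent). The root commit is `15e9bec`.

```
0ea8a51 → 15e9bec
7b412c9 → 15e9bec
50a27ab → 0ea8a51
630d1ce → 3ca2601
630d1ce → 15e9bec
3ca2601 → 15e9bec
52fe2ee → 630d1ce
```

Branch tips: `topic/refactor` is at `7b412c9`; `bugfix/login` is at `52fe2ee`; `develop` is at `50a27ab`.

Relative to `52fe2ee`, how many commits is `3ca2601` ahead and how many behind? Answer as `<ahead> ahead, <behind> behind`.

Reachable from 3ca2601: {15e9bec, 3ca2601}.
Reachable from 52fe2ee: {15e9bec, 3ca2601, 52fe2ee, 630d1ce}.
Only in 3ca2601's history (ahead): {} — 0.
Only in 52fe2ee's history (behind): {52fe2ee, 630d1ce} — 2.

0 ahead, 2 behind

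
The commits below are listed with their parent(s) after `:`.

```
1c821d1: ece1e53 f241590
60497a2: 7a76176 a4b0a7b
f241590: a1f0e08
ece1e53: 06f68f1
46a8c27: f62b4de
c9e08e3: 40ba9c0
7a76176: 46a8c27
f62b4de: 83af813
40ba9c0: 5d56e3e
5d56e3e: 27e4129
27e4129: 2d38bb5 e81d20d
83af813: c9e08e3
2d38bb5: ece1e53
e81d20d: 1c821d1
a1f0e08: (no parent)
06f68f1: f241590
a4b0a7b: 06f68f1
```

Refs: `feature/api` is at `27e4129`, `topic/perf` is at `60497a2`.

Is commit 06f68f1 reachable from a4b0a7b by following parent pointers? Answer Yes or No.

Ancestors of a4b0a7b (commits reachable by following parents): {06f68f1, a1f0e08, a4b0a7b, f241590}.
06f68f1 is in that set, so it is an ancestor of a4b0a7b.

Yes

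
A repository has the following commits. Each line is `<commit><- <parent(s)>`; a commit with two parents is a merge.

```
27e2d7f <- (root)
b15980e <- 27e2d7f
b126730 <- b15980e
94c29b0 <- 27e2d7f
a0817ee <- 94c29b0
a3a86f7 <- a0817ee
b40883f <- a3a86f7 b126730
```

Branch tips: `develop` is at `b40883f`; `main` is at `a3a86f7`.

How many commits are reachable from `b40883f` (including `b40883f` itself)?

Walking parent pointers from b40883f: reachable set = {27e2d7f, 94c29b0, a0817ee, a3a86f7, b126730, b15980e, b40883f}.
That is 7 commits.

7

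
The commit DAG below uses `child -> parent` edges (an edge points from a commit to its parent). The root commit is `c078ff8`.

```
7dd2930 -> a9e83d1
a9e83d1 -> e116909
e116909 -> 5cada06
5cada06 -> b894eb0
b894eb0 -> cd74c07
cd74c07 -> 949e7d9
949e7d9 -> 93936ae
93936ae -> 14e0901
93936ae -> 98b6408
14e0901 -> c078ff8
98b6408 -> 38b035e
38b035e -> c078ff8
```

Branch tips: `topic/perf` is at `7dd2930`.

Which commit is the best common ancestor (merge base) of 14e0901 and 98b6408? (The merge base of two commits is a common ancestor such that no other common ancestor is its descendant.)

Ancestors of 14e0901: {14e0901, c078ff8}.
Ancestors of 98b6408: {38b035e, 98b6408, c078ff8}.
Common ancestors: {c078ff8}.
The only common ancestor is c078ff8, so it is the merge base.

c078ff8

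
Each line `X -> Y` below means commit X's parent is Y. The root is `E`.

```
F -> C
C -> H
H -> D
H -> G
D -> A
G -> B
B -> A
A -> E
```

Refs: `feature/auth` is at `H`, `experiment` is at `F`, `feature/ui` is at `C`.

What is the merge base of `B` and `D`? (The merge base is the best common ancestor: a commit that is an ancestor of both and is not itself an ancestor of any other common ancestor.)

A

Ancestors of B: {A, B, E}.
Ancestors of D: {A, D, E}.
Common ancestors: {A, E}.
Among these, A is not an ancestor of any other common ancestor — it is the merge base.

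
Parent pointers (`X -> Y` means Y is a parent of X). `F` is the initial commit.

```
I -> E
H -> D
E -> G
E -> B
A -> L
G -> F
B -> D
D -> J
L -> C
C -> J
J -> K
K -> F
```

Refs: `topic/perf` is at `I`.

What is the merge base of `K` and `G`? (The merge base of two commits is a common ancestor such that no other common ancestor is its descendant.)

Ancestors of K: {F, K}.
Ancestors of G: {F, G}.
Common ancestors: {F}.
The only common ancestor is F, so it is the merge base.

F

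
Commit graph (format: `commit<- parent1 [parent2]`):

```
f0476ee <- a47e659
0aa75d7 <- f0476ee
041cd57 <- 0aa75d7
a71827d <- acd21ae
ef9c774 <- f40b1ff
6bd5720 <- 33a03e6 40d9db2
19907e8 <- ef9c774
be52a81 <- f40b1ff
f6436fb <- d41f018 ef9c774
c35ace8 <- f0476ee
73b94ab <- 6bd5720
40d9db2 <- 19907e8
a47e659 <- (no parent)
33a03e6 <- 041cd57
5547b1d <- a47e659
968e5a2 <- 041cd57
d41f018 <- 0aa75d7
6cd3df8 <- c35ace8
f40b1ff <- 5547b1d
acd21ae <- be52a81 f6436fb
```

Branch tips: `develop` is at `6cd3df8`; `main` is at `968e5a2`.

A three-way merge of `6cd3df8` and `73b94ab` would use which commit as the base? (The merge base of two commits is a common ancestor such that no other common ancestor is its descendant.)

f0476ee

Ancestors of 6cd3df8: {6cd3df8, a47e659, c35ace8, f0476ee}.
Ancestors of 73b94ab: {041cd57, 0aa75d7, 19907e8, 33a03e6, 40d9db2, 5547b1d, 6bd5720, 73b94ab, a47e659, ef9c774, f0476ee, f40b1ff}.
Common ancestors: {a47e659, f0476ee}.
Among these, f0476ee is not an ancestor of any other common ancestor — it is the merge base.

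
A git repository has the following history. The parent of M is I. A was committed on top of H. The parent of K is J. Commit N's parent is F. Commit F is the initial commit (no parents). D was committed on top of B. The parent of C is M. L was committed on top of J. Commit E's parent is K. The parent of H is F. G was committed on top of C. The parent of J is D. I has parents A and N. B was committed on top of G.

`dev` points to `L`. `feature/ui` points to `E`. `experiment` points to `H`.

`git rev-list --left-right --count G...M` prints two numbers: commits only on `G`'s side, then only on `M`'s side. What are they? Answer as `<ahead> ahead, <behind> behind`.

Reachable from G: {A, C, F, G, H, I, M, N}.
Reachable from M: {A, F, H, I, M, N}.
Only in G's history (ahead): {C, G} — 2.
Only in M's history (behind): {} — 0.

2 ahead, 0 behind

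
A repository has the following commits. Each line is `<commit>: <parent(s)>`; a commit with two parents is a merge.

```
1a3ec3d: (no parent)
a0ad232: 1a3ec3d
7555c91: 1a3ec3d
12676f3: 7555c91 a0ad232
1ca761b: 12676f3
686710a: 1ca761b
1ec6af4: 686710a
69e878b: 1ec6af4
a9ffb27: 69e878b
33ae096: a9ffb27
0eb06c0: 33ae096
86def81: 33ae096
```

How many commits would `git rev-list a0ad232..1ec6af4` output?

5

Reachable from 1ec6af4: {12676f3, 1a3ec3d, 1ca761b, 1ec6af4, 686710a, 7555c91, a0ad232}.
Reachable from a0ad232: {1a3ec3d, a0ad232}.
In 1ec6af4's history but not a0ad232's: {12676f3, 1ca761b, 1ec6af4, 686710a, 7555c91} — 5 commits.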